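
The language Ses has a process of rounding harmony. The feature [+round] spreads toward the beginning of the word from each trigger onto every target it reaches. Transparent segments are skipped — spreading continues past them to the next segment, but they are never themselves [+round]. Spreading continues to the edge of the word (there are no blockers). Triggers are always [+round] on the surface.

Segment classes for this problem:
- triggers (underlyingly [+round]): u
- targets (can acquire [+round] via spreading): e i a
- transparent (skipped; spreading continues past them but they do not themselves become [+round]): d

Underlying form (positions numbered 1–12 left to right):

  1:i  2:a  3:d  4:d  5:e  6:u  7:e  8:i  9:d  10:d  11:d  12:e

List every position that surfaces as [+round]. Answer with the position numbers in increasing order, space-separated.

1 2 5 6

From /u/ at 6 leftward: 5 /e/ → [+round]; 4 /d/ transparent; 3 /d/ transparent; 2 /a/ → [+round]; 1 /i/ → [+round]; word edge.
Targets with no active source: positions 7 8 12 stay [-round].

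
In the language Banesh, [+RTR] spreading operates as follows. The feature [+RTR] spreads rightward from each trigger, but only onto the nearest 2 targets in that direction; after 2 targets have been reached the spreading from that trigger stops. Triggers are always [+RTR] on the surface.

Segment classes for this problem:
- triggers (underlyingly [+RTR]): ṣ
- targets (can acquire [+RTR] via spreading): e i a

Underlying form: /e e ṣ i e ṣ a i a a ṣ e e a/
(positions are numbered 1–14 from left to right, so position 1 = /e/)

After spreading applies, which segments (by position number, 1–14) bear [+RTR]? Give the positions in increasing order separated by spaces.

From /ṣ/ at 3 rightward: 4 /i/ → [+RTR]; 5 /e/ → [+RTR]; bound reached.
From /ṣ/ at 6 rightward: 7 /a/ → [+RTR]; 8 /i/ → [+RTR]; bound reached.
From /ṣ/ at 11 rightward: 12 /e/ → [+RTR]; 13 /e/ → [+RTR]; bound reached.
Targets with no active source: positions 1 2 9 10 14 stay [-emphatic].

3 4 5 6 7 8 11 12 13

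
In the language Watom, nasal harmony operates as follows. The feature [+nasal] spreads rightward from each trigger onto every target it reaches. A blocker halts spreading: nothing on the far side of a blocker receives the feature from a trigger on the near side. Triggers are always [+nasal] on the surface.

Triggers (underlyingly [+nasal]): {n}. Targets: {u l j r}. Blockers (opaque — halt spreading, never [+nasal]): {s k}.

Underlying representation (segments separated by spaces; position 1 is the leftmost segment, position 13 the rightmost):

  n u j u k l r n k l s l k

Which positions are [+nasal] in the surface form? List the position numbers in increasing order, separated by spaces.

1 2 3 4 8

From /n/ at 1 rightward: 2 /u/ → [+nasal]; 3 /j/ → [+nasal]; 4 /u/ → [+nasal]; 5 /k/ blocks.
From /n/ at 8 rightward: 9 /k/ blocks.
Targets with no active source: positions 6 7 10 12 stay [-nasal].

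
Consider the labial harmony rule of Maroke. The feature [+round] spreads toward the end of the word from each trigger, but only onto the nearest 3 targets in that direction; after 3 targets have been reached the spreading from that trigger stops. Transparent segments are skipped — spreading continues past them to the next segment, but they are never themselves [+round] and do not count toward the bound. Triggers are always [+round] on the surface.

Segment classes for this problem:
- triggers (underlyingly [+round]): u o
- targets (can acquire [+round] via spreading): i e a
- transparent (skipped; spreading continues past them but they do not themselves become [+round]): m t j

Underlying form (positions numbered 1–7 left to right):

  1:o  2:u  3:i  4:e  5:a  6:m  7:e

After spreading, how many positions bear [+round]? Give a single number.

5

From /o/ at 1 rightward: 2 /u/ is itself a trigger — this domain ends here.
From /u/ at 2 rightward: 3 /i/ → [+round]; 4 /e/ → [+round]; 5 /a/ → [+round]; bound reached.
Target with no active source: position 7 stays [-round].
[+round] positions on the surface: 1 2 3 4 5.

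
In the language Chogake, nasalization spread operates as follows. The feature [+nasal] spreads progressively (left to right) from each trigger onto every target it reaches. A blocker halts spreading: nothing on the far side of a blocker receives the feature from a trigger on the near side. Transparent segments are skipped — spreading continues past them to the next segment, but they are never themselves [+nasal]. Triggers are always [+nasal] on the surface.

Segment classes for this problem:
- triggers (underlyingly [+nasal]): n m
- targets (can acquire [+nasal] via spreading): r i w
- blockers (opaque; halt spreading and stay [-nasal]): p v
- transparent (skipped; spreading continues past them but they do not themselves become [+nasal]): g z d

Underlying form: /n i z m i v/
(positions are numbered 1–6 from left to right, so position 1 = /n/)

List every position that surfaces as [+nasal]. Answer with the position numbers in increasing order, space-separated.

1 2 4 5

From /n/ at 1 rightward: 2 /i/ → [+nasal]; 3 /z/ transparent; 4 /m/ is itself a trigger — this domain ends here.
From /m/ at 4 rightward: 5 /i/ → [+nasal]; 6 /v/ blocks.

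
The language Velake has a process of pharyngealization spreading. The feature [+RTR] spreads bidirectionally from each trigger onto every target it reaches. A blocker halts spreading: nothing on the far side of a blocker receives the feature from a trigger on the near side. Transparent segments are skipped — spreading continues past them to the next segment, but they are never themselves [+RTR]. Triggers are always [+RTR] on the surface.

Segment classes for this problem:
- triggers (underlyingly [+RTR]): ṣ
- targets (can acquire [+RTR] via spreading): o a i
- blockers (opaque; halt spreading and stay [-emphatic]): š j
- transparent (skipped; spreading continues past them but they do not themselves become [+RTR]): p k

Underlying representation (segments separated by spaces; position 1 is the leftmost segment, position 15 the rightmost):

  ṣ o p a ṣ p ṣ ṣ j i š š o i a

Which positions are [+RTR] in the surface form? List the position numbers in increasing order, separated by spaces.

From /ṣ/ at 1 rightward: 2 /o/ → [+RTR]; 3 /p/ transparent; 4 /a/ → [+RTR]; 5 /ṣ/ is itself a trigger — this domain ends here.
From /ṣ/ at 1 leftward: word edge.
From /ṣ/ at 5 rightward: 6 /p/ transparent; 7 /ṣ/ is itself a trigger — this domain ends here.
From /ṣ/ at 5 leftward: 4 /a/ → [+RTR]; 3 /p/ transparent; 2 /o/ → [+RTR]; 1 /ṣ/ is itself a trigger — this domain ends here.
From /ṣ/ at 7 rightward: 8 /ṣ/ is itself a trigger — this domain ends here.
From /ṣ/ at 7 leftward: 6 /p/ transparent; 5 /ṣ/ is itself a trigger — this domain ends here.
From /ṣ/ at 8 rightward: 9 /j/ blocks.
From /ṣ/ at 8 leftward: 7 /ṣ/ is itself a trigger — this domain ends here.
Targets with no active source: positions 10 13 14 15 stay [-emphatic].

1 2 4 5 7 8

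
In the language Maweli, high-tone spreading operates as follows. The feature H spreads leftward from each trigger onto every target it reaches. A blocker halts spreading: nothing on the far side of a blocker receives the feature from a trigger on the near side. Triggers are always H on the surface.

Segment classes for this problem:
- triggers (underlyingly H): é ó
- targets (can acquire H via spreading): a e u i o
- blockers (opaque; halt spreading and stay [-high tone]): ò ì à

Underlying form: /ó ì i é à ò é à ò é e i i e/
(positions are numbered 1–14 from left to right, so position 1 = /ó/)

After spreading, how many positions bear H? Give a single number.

From /ó/ at 1 leftward: word edge.
From /é/ at 4 leftward: 3 /i/ → H; 2 /ì/ blocks.
From /é/ at 7 leftward: 6 /ò/ blocks.
From /é/ at 10 leftward: 9 /ò/ blocks.
Targets with no active source: positions 11 12 13 14 stay [-high tone].
H positions on the surface: 1 3 4 7 10.

5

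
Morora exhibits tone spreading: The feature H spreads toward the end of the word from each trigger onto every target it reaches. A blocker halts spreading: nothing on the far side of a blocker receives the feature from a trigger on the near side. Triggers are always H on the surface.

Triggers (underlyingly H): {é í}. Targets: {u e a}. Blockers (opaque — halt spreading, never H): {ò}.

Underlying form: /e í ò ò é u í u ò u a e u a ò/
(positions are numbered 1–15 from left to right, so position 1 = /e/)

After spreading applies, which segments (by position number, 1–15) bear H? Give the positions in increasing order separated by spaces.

2 5 6 7 8

From /í/ at 2 rightward: 3 /ò/ blocks.
From /é/ at 5 rightward: 6 /u/ → H; 7 /í/ is itself a trigger — this domain ends here.
From /í/ at 7 rightward: 8 /u/ → H; 9 /ò/ blocks.
Targets with no active source: positions 1 10 11 12 13 14 stay [-high tone].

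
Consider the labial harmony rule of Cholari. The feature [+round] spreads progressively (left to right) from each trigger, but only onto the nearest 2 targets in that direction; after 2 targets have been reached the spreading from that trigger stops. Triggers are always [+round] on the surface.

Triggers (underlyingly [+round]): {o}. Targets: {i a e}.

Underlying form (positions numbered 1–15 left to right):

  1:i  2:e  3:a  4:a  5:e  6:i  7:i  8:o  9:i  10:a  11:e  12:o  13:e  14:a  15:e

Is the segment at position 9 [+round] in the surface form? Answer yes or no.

From /o/ at 8 rightward: 9 /i/ → [+round]; 10 /a/ → [+round]; bound reached.
From /o/ at 12 rightward: 13 /e/ → [+round]; 14 /a/ → [+round]; bound reached.
Targets with no active source: positions 1 2 3 4 5 6 7 11 15 stay [-round].
[+round] positions on the surface: 8 9 10 12 13 14.

yes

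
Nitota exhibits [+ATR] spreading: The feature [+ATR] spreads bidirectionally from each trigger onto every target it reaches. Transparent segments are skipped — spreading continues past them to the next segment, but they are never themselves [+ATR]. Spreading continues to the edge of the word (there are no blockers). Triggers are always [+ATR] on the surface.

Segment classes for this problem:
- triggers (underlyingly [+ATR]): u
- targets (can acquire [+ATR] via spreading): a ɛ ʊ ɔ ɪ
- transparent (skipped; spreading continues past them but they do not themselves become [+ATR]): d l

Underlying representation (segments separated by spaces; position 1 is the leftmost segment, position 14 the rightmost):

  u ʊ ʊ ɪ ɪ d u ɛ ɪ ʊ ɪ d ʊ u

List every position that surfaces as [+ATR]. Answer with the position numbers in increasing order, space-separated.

From /u/ at 1 rightward: 2 /ʊ/ → [+ATR]; 3 /ʊ/ → [+ATR]; 4 /ɪ/ → [+ATR]; 5 /ɪ/ → [+ATR]; 6 /d/ transparent; 7 /u/ is itself a trigger — this domain ends here.
From /u/ at 1 leftward: word edge.
From /u/ at 7 rightward: 8 /ɛ/ → [+ATR]; 9 /ɪ/ → [+ATR]; 10 /ʊ/ → [+ATR]; 11 /ɪ/ → [+ATR]; 12 /d/ transparent; 13 /ʊ/ → [+ATR]; 14 /u/ is itself a trigger — this domain ends here.
From /u/ at 7 leftward: 6 /d/ transparent; 5 /ɪ/ → [+ATR]; 4 /ɪ/ → [+ATR]; 3 /ʊ/ → [+ATR]; 2 /ʊ/ → [+ATR]; 1 /u/ is itself a trigger — this domain ends here.
From /u/ at 14 rightward: word edge.
From /u/ at 14 leftward: 13 /ʊ/ → [+ATR]; 12 /d/ transparent; 11 /ɪ/ → [+ATR]; 10 /ʊ/ → [+ATR]; 9 /ɪ/ → [+ATR]; 8 /ɛ/ → [+ATR]; 7 /u/ is itself a trigger — this domain ends here.

1 2 3 4 5 7 8 9 10 11 13 14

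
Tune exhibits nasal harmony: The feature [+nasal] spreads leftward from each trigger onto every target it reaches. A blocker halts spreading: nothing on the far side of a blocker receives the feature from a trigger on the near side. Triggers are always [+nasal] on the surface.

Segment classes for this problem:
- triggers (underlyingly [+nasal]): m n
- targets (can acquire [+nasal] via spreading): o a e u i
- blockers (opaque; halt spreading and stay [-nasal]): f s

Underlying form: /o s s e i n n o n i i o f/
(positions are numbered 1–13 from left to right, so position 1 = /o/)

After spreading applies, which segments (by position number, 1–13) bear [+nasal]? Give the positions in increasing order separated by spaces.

From /n/ at 6 leftward: 5 /i/ → [+nasal]; 4 /e/ → [+nasal]; 3 /s/ blocks.
From /n/ at 7 leftward: 6 /n/ is itself a trigger — this domain ends here.
From /n/ at 9 leftward: 8 /o/ → [+nasal]; 7 /n/ is itself a trigger — this domain ends here.
Targets with no active source: positions 1 10 11 12 stay [-nasal].

4 5 6 7 8 9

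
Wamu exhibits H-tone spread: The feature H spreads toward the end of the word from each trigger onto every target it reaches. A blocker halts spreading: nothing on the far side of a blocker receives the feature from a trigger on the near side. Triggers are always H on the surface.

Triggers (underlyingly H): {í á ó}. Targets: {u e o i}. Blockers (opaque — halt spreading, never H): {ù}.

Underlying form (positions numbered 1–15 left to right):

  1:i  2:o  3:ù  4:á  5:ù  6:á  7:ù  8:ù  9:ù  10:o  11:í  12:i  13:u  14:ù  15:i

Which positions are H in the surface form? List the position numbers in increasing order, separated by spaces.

4 6 11 12 13

From /á/ at 4 rightward: 5 /ù/ blocks.
From /á/ at 6 rightward: 7 /ù/ blocks.
From /í/ at 11 rightward: 12 /i/ → H; 13 /u/ → H; 14 /ù/ blocks.
Targets with no active source: positions 1 2 10 15 stay [-high tone].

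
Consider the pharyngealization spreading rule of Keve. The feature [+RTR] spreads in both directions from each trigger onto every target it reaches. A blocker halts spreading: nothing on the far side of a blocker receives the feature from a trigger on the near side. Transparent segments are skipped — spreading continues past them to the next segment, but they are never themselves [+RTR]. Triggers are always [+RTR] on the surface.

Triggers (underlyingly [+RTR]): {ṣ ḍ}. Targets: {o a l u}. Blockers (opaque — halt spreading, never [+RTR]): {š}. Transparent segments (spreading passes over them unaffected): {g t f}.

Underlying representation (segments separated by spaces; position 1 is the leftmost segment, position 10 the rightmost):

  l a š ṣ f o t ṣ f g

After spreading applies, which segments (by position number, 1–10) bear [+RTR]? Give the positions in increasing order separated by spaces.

4 6 8

From /ṣ/ at 4 rightward: 5 /f/ transparent; 6 /o/ → [+RTR]; 7 /t/ transparent; 8 /ṣ/ is itself a trigger — this domain ends here.
From /ṣ/ at 4 leftward: 3 /š/ blocks.
From /ṣ/ at 8 rightward: 9 /f/ transparent; 10 /g/ transparent; word edge.
From /ṣ/ at 8 leftward: 7 /t/ transparent; 6 /o/ → [+RTR]; 5 /f/ transparent; 4 /ṣ/ is itself a trigger — this domain ends here.
Targets with no active source: positions 1 2 stay [-emphatic].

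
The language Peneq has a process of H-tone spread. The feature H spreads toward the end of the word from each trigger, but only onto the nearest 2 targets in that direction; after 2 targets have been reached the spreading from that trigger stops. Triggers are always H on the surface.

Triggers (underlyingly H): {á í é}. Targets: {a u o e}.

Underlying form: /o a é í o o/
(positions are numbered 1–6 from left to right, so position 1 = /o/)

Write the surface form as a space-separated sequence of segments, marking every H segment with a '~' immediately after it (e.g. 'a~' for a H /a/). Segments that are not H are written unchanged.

From /é/ at 3 rightward: 4 /í/ is itself a trigger — this domain ends here.
From /í/ at 4 rightward: 5 /o/ → H; 6 /o/ → H; bound reached.
Targets with no active source: positions 1 2 stay [-high tone].
H positions on the surface: 3 4 5 6.

o a é~ í~ o~ o~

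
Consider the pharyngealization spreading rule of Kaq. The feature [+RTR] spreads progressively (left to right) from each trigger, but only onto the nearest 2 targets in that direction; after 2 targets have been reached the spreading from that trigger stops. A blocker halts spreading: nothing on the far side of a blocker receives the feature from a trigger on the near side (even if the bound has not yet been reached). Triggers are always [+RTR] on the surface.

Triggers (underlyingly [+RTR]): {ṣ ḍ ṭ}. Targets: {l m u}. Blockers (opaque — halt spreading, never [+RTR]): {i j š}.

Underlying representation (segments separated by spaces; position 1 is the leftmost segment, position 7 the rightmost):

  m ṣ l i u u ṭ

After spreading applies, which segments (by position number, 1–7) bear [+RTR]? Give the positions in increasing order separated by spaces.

From /ṣ/ at 2 rightward: 3 /l/ → [+RTR]; 4 /i/ blocks.
From /ṭ/ at 7 rightward: word edge.
Targets with no active source: positions 1 5 6 stay [-emphatic].

2 3 7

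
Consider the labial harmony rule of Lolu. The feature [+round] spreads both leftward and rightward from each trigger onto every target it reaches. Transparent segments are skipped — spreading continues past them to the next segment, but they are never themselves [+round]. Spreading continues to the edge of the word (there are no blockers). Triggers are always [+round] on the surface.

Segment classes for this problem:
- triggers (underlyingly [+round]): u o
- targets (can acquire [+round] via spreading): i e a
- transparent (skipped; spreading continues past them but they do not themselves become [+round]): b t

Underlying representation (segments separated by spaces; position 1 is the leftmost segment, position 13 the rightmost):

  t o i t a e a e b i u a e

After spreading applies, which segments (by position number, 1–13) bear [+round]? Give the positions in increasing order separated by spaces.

From /o/ at 2 rightward: 3 /i/ → [+round]; 4 /t/ transparent; 5 /a/ → [+round]; 6 /e/ → [+round]; 7 /a/ → [+round]; 8 /e/ → [+round]; 9 /b/ transparent; 10 /i/ → [+round]; 11 /u/ is itself a trigger — this domain ends here.
From /o/ at 2 leftward: 1 /t/ transparent; word edge.
From /u/ at 11 rightward: 12 /a/ → [+round]; 13 /e/ → [+round]; word edge.
From /u/ at 11 leftward: 10 /i/ → [+round]; 9 /b/ transparent; 8 /e/ → [+round]; 7 /a/ → [+round]; 6 /e/ → [+round]; 5 /a/ → [+round]; 4 /t/ transparent; 3 /i/ → [+round]; 2 /o/ is itself a trigger — this domain ends here.

2 3 5 6 7 8 10 11 12 13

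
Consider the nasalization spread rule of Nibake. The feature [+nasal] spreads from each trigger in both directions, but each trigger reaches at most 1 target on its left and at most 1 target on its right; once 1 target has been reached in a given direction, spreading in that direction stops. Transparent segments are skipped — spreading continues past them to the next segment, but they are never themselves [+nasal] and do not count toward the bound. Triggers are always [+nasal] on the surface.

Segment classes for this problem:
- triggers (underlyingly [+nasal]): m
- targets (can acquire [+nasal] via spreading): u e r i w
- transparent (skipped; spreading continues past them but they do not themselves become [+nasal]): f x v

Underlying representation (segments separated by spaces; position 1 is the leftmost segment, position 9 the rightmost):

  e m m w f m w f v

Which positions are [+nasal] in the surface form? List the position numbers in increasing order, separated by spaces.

From /m/ at 2 rightward: 3 /m/ is itself a trigger — this domain ends here.
From /m/ at 2 leftward: 1 /e/ → [+nasal]; bound reached.
From /m/ at 3 rightward: 4 /w/ → [+nasal]; bound reached.
From /m/ at 3 leftward: 2 /m/ is itself a trigger — this domain ends here.
From /m/ at 6 rightward: 7 /w/ → [+nasal]; bound reached.
From /m/ at 6 leftward: 5 /f/ transparent; 4 /w/ → [+nasal]; bound reached.

1 2 3 4 6 7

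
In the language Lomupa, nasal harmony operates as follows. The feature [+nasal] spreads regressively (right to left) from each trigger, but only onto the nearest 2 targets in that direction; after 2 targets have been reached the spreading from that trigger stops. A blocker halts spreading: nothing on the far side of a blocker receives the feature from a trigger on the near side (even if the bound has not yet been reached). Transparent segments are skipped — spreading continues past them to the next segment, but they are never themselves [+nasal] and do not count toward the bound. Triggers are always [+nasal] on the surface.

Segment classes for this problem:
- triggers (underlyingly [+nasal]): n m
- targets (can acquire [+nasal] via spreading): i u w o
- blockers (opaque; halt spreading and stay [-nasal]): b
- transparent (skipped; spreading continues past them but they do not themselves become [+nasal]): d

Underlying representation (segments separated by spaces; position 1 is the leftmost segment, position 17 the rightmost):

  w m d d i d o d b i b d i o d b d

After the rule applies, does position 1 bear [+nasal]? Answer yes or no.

From /m/ at 2 leftward: 1 /w/ → [+nasal]; word edge.
Targets with no active source: positions 5 7 10 13 14 stay [-nasal].
[+nasal] positions on the surface: 1 2.

yes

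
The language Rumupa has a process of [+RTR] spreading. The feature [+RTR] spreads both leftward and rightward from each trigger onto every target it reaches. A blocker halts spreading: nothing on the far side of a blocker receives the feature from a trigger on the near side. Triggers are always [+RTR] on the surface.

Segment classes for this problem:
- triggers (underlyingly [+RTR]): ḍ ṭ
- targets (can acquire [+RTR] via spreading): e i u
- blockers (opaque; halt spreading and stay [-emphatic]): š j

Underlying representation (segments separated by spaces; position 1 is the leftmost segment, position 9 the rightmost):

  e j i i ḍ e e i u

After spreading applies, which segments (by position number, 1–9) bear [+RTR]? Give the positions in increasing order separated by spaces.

3 4 5 6 7 8 9

From /ḍ/ at 5 rightward: 6 /e/ → [+RTR]; 7 /e/ → [+RTR]; 8 /i/ → [+RTR]; 9 /u/ → [+RTR]; word edge.
From /ḍ/ at 5 leftward: 4 /i/ → [+RTR]; 3 /i/ → [+RTR]; 2 /j/ blocks.
Target with no active source: position 1 stays [-emphatic].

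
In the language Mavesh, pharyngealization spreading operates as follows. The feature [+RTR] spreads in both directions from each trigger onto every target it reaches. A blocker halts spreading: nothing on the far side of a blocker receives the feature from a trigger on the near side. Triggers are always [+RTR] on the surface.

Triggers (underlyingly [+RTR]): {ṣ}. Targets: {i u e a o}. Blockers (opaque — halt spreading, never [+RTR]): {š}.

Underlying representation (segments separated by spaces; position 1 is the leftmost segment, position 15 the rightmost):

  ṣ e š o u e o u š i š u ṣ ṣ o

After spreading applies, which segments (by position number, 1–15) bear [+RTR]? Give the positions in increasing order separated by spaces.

1 2 12 13 14 15

From /ṣ/ at 1 rightward: 2 /e/ → [+RTR]; 3 /š/ blocks.
From /ṣ/ at 1 leftward: word edge.
From /ṣ/ at 13 rightward: 14 /ṣ/ is itself a trigger — this domain ends here.
From /ṣ/ at 13 leftward: 12 /u/ → [+RTR]; 11 /š/ blocks.
From /ṣ/ at 14 rightward: 15 /o/ → [+RTR]; word edge.
From /ṣ/ at 14 leftward: 13 /ṣ/ is itself a trigger — this domain ends here.
Targets with no active source: positions 4 5 6 7 8 10 stay [-emphatic].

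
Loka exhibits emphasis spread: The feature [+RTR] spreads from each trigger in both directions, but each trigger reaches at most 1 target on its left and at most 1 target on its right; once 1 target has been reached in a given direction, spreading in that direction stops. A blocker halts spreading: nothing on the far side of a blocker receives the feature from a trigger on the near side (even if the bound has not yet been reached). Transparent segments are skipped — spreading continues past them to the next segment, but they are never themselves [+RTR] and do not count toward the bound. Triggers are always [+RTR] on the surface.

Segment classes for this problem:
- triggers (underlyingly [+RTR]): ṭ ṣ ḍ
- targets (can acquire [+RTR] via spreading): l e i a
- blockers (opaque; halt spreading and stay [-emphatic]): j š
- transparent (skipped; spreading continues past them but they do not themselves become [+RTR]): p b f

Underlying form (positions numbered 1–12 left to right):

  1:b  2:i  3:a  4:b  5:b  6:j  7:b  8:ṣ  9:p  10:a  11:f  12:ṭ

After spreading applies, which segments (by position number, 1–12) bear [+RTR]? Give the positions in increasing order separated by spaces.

From /ṣ/ at 8 rightward: 9 /p/ transparent; 10 /a/ → [+RTR]; bound reached.
From /ṣ/ at 8 leftward: 7 /b/ transparent; 6 /j/ blocks.
From /ṭ/ at 12 rightward: word edge.
From /ṭ/ at 12 leftward: 11 /f/ transparent; 10 /a/ → [+RTR]; bound reached.
Targets with no active source: positions 2 3 stay [-emphatic].

8 10 12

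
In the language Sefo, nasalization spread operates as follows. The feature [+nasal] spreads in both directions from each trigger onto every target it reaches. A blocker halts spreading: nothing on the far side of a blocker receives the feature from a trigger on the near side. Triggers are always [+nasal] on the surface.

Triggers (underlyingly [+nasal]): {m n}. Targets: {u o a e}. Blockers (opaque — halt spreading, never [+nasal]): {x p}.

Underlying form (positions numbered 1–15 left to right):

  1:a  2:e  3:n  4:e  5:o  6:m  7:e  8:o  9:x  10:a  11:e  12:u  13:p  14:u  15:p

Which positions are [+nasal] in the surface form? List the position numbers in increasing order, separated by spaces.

From /n/ at 3 rightward: 4 /e/ → [+nasal]; 5 /o/ → [+nasal]; 6 /m/ is itself a trigger — this domain ends here.
From /n/ at 3 leftward: 2 /e/ → [+nasal]; 1 /a/ → [+nasal]; word edge.
From /m/ at 6 rightward: 7 /e/ → [+nasal]; 8 /o/ → [+nasal]; 9 /x/ blocks.
From /m/ at 6 leftward: 5 /o/ → [+nasal]; 4 /e/ → [+nasal]; 3 /n/ is itself a trigger — this domain ends here.
Targets with no active source: positions 10 11 12 14 stay [-nasal].

1 2 3 4 5 6 7 8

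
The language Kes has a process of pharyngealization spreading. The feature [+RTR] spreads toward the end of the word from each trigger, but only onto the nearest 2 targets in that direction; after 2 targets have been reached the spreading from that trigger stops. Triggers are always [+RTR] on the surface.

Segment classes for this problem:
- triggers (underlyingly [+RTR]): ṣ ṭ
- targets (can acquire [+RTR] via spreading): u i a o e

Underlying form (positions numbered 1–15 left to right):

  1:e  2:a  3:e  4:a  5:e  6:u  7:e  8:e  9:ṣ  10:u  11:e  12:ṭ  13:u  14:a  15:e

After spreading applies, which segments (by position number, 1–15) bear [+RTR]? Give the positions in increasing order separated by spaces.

From /ṣ/ at 9 rightward: 10 /u/ → [+RTR]; 11 /e/ → [+RTR]; bound reached.
From /ṭ/ at 12 rightward: 13 /u/ → [+RTR]; 14 /a/ → [+RTR]; bound reached.
Targets with no active source: positions 1 2 3 4 5 6 7 8 15 stay [-emphatic].

9 10 11 12 13 14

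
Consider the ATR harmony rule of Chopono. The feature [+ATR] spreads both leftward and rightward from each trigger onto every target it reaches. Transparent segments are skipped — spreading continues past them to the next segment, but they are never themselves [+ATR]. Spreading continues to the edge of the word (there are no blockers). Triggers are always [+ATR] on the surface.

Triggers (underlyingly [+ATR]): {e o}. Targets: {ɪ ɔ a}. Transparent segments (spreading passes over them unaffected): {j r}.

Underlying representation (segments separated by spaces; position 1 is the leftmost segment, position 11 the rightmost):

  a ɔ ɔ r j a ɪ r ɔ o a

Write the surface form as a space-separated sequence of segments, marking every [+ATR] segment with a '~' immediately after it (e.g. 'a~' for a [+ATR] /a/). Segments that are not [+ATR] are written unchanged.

From /o/ at 10 rightward: 11 /a/ → [+ATR]; word edge.
From /o/ at 10 leftward: 9 /ɔ/ → [+ATR]; 8 /r/ transparent; 7 /ɪ/ → [+ATR]; 6 /a/ → [+ATR]; 5 /j/ transparent; 4 /r/ transparent; 3 /ɔ/ → [+ATR]; 2 /ɔ/ → [+ATR]; 1 /a/ → [+ATR]; word edge.
[+ATR] positions on the surface: 1 2 3 6 7 9 10 11.

a~ ɔ~ ɔ~ r j a~ ɪ~ r ɔ~ o~ a~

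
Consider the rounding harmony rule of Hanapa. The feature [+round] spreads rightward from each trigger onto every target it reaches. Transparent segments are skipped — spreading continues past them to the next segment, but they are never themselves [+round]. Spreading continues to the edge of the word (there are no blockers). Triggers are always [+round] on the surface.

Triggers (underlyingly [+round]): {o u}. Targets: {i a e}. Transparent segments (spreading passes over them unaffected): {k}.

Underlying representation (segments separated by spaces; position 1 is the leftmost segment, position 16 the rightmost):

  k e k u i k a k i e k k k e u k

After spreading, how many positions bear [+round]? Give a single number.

From /u/ at 4 rightward: 5 /i/ → [+round]; 6 /k/ transparent; 7 /a/ → [+round]; 8 /k/ transparent; 9 /i/ → [+round]; 10 /e/ → [+round]; 11 /k/ transparent; 12 /k/ transparent; 13 /k/ transparent; 14 /e/ → [+round]; 15 /u/ is itself a trigger — this domain ends here.
From /u/ at 15 rightward: 16 /k/ transparent; word edge.
Target with no active source: position 2 stays [-round].
[+round] positions on the surface: 4 5 7 9 10 14 15.

7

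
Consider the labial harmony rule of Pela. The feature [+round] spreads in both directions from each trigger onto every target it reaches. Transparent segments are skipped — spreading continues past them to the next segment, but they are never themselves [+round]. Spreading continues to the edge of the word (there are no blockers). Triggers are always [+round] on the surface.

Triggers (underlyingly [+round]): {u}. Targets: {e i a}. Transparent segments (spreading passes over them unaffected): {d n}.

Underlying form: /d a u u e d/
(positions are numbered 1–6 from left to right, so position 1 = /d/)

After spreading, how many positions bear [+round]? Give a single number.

From /u/ at 3 rightward: 4 /u/ is itself a trigger — this domain ends here.
From /u/ at 3 leftward: 2 /a/ → [+round]; 1 /d/ transparent; word edge.
From /u/ at 4 rightward: 5 /e/ → [+round]; 6 /d/ transparent; word edge.
From /u/ at 4 leftward: 3 /u/ is itself a trigger — this domain ends here.
[+round] positions on the surface: 2 3 4 5.

4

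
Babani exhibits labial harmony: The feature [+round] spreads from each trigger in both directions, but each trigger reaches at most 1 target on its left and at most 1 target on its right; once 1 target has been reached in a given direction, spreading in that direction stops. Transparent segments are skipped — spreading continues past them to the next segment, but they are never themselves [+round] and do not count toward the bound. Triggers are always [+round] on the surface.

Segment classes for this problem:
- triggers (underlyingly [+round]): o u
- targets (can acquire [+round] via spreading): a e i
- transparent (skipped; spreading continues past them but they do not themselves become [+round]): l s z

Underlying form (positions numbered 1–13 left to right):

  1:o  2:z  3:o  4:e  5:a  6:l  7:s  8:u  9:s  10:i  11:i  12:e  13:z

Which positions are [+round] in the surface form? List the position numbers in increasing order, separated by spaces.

1 3 4 5 8 10

From /o/ at 1 rightward: 2 /z/ transparent; 3 /o/ is itself a trigger — this domain ends here.
From /o/ at 1 leftward: word edge.
From /o/ at 3 rightward: 4 /e/ → [+round]; bound reached.
From /o/ at 3 leftward: 2 /z/ transparent; 1 /o/ is itself a trigger — this domain ends here.
From /u/ at 8 rightward: 9 /s/ transparent; 10 /i/ → [+round]; bound reached.
From /u/ at 8 leftward: 7 /s/ transparent; 6 /l/ transparent; 5 /a/ → [+round]; bound reached.
Targets with no active source: positions 11 12 stay [-round].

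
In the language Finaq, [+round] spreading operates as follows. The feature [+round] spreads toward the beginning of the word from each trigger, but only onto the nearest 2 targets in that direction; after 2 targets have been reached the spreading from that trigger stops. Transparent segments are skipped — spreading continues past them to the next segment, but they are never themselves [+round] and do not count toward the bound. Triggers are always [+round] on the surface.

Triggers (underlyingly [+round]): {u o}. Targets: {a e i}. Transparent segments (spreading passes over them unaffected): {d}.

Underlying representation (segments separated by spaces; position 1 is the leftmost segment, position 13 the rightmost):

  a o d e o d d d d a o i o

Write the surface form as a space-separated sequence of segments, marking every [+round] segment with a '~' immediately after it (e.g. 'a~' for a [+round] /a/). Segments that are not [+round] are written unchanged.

From /o/ at 2 leftward: 1 /a/ → [+round]; word edge.
From /o/ at 5 leftward: 4 /e/ → [+round]; 3 /d/ transparent; 2 /o/ is itself a trigger — this domain ends here.
From /o/ at 11 leftward: 10 /a/ → [+round]; 9 /d/ transparent; 8 /d/ transparent; 7 /d/ transparent; 6 /d/ transparent; 5 /o/ is itself a trigger — this domain ends here.
From /o/ at 13 leftward: 12 /i/ → [+round]; 11 /o/ is itself a trigger — this domain ends here.
[+round] positions on the surface: 1 2 4 5 10 11 12 13.

a~ o~ d e~ o~ d d d d a~ o~ i~ o~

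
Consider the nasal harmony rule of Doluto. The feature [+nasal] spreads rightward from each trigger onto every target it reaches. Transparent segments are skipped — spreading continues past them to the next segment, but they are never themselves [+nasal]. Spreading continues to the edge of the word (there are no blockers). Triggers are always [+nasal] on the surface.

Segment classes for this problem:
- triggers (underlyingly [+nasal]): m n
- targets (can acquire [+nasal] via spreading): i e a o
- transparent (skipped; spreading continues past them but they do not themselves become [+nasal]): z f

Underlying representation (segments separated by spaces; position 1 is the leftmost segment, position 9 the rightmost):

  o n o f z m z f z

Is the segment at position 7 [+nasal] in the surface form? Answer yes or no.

no

From /n/ at 2 rightward: 3 /o/ → [+nasal]; 4 /f/ transparent; 5 /z/ transparent; 6 /m/ is itself a trigger — this domain ends here.
From /m/ at 6 rightward: 7 /z/ transparent; 8 /f/ transparent; 9 /z/ transparent; word edge.
Target with no active source: position 1 stays [-nasal].
[+nasal] positions on the surface: 2 3 6.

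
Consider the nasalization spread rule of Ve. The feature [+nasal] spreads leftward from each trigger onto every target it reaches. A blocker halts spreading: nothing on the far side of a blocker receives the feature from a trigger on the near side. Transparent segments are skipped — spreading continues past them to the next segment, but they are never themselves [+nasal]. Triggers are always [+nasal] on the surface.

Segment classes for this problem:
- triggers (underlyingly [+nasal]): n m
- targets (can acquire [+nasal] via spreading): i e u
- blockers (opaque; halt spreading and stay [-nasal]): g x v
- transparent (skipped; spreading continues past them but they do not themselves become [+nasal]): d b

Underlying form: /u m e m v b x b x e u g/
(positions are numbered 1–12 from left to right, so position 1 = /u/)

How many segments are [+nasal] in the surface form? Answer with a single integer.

4

From /m/ at 2 leftward: 1 /u/ → [+nasal]; word edge.
From /m/ at 4 leftward: 3 /e/ → [+nasal]; 2 /m/ is itself a trigger — this domain ends here.
Targets with no active source: positions 10 11 stay [-nasal].
[+nasal] positions on the surface: 1 2 3 4.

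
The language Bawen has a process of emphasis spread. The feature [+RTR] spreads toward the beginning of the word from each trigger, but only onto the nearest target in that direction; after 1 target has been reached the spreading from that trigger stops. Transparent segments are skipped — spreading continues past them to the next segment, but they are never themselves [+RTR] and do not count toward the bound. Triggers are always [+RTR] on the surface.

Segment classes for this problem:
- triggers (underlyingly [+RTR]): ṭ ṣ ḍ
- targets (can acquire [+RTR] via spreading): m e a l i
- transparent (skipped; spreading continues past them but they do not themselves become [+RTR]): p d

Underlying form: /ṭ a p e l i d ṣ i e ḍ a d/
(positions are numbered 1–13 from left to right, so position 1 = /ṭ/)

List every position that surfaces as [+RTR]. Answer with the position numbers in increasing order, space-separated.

From /ṭ/ at 1 leftward: word edge.
From /ṣ/ at 8 leftward: 7 /d/ transparent; 6 /i/ → [+RTR]; bound reached.
From /ḍ/ at 11 leftward: 10 /e/ → [+RTR]; bound reached.
Targets with no active source: positions 2 4 5 9 12 stay [-emphatic].

1 6 8 10 11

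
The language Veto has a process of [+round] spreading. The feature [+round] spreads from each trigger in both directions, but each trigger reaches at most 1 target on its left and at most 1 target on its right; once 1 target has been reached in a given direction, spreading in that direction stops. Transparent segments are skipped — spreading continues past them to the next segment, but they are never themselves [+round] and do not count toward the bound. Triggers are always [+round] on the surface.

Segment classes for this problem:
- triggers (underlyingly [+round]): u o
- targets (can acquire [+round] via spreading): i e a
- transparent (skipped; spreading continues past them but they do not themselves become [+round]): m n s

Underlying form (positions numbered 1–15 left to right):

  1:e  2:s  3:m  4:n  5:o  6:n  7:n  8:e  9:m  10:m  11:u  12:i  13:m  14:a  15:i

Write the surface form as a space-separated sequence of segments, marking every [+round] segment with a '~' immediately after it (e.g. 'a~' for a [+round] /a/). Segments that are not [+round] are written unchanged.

From /o/ at 5 rightward: 6 /n/ transparent; 7 /n/ transparent; 8 /e/ → [+round]; bound reached.
From /o/ at 5 leftward: 4 /n/ transparent; 3 /m/ transparent; 2 /s/ transparent; 1 /e/ → [+round]; bound reached.
From /u/ at 11 rightward: 12 /i/ → [+round]; bound reached.
From /u/ at 11 leftward: 10 /m/ transparent; 9 /m/ transparent; 8 /e/ → [+round]; bound reached.
Targets with no active source: positions 14 15 stay [-round].
[+round] positions on the surface: 1 5 8 11 12.

e~ s m n o~ n n e~ m m u~ i~ m a i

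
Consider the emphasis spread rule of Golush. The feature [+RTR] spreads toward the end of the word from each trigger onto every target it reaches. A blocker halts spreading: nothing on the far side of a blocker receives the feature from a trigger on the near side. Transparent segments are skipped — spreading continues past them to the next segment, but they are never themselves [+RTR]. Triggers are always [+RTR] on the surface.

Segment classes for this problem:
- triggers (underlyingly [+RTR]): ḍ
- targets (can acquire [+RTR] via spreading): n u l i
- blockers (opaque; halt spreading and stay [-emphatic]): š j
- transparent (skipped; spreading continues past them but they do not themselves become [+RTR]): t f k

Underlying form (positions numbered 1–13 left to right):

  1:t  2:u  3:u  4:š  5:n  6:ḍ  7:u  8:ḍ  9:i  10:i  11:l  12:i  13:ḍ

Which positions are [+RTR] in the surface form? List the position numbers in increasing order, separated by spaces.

6 7 8 9 10 11 12 13

From /ḍ/ at 6 rightward: 7 /u/ → [+RTR]; 8 /ḍ/ is itself a trigger — this domain ends here.
From /ḍ/ at 8 rightward: 9 /i/ → [+RTR]; 10 /i/ → [+RTR]; 11 /l/ → [+RTR]; 12 /i/ → [+RTR]; 13 /ḍ/ is itself a trigger — this domain ends here.
From /ḍ/ at 13 rightward: word edge.
Targets with no active source: positions 2 3 5 stay [-emphatic].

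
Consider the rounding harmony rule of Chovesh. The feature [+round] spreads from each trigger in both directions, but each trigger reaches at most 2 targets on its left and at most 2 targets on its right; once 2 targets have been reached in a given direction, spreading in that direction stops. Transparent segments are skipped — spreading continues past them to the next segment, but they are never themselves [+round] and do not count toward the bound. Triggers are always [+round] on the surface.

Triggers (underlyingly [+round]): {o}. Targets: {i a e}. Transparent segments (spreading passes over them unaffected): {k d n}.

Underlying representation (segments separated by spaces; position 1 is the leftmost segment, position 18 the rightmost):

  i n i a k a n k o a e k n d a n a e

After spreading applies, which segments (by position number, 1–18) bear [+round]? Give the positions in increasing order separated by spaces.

4 6 9 10 11

From /o/ at 9 rightward: 10 /a/ → [+round]; 11 /e/ → [+round]; bound reached.
From /o/ at 9 leftward: 8 /k/ transparent; 7 /n/ transparent; 6 /a/ → [+round]; 5 /k/ transparent; 4 /a/ → [+round]; bound reached.
Targets with no active source: positions 1 3 15 17 18 stay [-round].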